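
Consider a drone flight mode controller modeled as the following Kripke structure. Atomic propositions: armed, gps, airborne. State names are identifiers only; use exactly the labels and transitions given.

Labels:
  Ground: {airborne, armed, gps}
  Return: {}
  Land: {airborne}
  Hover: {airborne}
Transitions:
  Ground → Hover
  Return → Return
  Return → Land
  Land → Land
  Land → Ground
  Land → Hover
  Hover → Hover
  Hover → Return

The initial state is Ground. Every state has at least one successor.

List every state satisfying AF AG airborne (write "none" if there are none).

States satisfying AG airborne: ∅.
States satisfying AF AG airborne: ∅.

none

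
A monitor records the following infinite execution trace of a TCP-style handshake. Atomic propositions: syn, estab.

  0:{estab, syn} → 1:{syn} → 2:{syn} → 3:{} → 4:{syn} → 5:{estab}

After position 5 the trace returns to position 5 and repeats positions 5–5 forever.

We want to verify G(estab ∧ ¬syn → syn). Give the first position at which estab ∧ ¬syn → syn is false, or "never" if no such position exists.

Check estab ∧ ¬syn → syn at each position in order: 0 ✓, 1 ✓, 2 ✓, 3 ✓, 4 ✓.
At position 5 the labels are {estab}, so estab ∧ ¬syn → syn is false there. This is the first violation.

5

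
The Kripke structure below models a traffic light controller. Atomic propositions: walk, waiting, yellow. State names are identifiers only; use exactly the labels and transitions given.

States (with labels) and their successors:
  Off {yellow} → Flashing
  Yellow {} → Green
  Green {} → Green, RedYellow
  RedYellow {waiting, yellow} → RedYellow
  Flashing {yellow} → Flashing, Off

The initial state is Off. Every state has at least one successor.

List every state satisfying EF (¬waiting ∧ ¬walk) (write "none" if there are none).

States satisfying ¬waiting ∧ ¬walk: {Off, Yellow, Green, Flashing}.
States satisfying EF (¬waiting ∧ ¬walk): {Off, Yellow, Green, Flashing}.

{Off, Yellow, Green, Flashing}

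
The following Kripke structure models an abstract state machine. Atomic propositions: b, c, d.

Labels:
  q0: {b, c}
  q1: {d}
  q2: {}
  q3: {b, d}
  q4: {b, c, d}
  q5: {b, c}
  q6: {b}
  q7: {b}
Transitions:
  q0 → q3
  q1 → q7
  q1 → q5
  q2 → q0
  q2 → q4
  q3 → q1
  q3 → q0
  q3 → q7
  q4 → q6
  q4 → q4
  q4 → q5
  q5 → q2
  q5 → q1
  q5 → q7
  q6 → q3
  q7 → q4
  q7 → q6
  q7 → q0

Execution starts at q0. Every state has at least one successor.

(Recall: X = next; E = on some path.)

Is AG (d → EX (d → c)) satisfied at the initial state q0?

Satisfied

States satisfying d → EX (d → c): {q0, q1, q2, q3, q4, q5, q6, q7}.
States satisfying AG (d → EX (d → c)): {q0, q1, q2, q3, q4, q5, q6, q7}.
Every state reachable from q0 satisfies d → EX (d → c).
q0 ∈ Sat(AG (d → EX (d → c))).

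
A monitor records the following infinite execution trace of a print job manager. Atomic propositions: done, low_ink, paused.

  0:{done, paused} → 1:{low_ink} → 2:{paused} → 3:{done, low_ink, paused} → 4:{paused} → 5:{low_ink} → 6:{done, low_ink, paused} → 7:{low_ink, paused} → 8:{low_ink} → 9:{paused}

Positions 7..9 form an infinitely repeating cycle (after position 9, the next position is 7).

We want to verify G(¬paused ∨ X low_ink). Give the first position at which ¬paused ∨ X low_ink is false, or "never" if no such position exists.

Check ¬paused ∨ X low_ink at each position in order: 0 ✓, 1 ✓, 2 ✓.
At position 3 the labels are {done, low_ink, paused} and the next position 4 has {paused}, so ¬paused ∨ X low_ink is false there. This is the first violation.

3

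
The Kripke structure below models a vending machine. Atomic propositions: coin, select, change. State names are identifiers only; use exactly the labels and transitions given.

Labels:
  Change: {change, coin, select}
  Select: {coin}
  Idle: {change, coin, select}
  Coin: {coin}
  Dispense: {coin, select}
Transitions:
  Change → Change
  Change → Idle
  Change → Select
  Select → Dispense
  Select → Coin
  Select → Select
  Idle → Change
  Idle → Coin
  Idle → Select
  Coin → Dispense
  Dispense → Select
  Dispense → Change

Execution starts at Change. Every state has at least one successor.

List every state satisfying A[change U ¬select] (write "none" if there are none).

{Select, Coin}

States satisfying change: {Change, Idle}.
States satisfying ¬select: {Select, Coin}.
States satisfying A[change U ¬select]: {Select, Coin}.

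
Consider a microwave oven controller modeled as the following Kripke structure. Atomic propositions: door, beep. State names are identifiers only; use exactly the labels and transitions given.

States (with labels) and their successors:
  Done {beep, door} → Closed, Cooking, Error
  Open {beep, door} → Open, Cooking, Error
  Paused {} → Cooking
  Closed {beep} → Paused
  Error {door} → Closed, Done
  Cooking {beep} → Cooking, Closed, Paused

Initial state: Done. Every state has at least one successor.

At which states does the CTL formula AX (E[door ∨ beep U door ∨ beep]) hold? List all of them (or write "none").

States satisfying E[door ∨ beep U door ∨ beep]: {Done, Open, Closed, Error, Cooking}.
States satisfying AX (E[door ∨ beep U door ∨ beep]): {Done, Open, Paused, Error}.

{Done, Open, Paused, Error}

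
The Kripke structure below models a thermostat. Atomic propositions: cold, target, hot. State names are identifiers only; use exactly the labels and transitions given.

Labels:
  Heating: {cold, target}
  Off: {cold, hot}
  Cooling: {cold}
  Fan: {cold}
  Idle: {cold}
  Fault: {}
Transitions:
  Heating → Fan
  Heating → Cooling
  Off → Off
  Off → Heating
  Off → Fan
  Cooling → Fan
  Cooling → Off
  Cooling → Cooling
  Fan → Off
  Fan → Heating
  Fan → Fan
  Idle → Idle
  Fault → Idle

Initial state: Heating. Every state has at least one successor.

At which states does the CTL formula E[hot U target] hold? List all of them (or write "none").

States satisfying hot: {Off}.
States satisfying target: {Heating}.
States satisfying E[hot U target]: {Heating, Off}.

{Heating, Off}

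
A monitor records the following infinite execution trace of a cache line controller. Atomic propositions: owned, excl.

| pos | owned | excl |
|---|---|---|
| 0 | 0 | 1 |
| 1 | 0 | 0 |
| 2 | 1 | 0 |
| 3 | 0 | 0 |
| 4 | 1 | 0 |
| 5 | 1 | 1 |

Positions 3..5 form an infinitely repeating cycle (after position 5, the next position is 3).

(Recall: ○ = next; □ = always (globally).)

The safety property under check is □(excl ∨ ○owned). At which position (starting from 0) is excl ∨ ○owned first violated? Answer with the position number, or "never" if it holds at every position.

Check excl ∨ ○owned at each position in order: 0 ✓, 1 ✓.
At position 2 the labels are {owned} and the next position 3 has {}, so excl ∨ ○owned is false there. This is the first violation.

2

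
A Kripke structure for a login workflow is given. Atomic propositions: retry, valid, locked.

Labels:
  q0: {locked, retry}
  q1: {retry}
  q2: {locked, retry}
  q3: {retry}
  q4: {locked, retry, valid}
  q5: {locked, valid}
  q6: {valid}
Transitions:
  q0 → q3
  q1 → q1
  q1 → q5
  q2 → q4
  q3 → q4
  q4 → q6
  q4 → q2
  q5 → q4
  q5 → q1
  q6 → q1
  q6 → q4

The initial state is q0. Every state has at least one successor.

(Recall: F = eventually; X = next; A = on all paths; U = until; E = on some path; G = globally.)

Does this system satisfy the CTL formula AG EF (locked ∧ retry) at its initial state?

Holds

States satisfying EF (locked ∧ retry): {q0, q1, q2, q3, q4, q5, q6}.
States satisfying AG EF (locked ∧ retry): {q0, q1, q2, q3, q4, q5, q6}.
Every state reachable from q0 satisfies EF (locked ∧ retry).
q0 ∈ Sat(AG EF (locked ∧ retry)).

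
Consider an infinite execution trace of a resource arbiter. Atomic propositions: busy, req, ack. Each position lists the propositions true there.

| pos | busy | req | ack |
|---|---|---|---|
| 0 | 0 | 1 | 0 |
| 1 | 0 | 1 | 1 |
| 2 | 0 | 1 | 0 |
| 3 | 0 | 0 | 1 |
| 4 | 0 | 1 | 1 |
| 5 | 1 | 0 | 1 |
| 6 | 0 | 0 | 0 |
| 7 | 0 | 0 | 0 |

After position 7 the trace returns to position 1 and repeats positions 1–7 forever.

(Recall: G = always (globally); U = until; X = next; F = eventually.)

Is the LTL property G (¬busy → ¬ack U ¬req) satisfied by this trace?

Does not hold

¬busy → ¬ack U ¬req must hold at every position from 0 onward. It fails at position 0, so G (¬busy → ¬ack U ¬req) is false.
Positions where ¬busy holds: 0, 1, 2, 3, 4, 6, 7.
Check ¬ack U ¬req at each: 0→fails, 1→fails, 2→ok, 3→ok, 4→fails, 6→ok, 7→ok.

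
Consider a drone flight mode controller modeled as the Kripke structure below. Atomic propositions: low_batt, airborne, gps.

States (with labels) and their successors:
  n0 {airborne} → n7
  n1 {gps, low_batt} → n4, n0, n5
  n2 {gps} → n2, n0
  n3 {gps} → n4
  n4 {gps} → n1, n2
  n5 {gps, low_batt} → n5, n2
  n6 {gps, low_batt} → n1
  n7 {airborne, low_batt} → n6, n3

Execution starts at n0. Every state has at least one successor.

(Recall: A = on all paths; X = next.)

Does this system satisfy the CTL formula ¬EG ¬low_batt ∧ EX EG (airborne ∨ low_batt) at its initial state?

Satisfied

States satisfying ¬low_batt: {n0, n2, n3, n4}.
States satisfying EG ¬low_batt: {n2, n3, n4}.
States satisfying ¬EG ¬low_batt: {n0, n1, n5, n6, n7}.
States satisfying EG (airborne ∨ low_batt): {n0, n1, n5, n6, n7}.
States satisfying EX EG (airborne ∨ low_batt): {n0, n1, n2, n4, n5, n6, n7}.
States satisfying ¬EG ¬low_batt ∧ EX EG (airborne ∨ low_batt): {n0, n1, n5, n6, n7}.
n0 ∈ Sat(¬EG ¬low_batt ∧ EX EG (airborne ∨ low_batt)).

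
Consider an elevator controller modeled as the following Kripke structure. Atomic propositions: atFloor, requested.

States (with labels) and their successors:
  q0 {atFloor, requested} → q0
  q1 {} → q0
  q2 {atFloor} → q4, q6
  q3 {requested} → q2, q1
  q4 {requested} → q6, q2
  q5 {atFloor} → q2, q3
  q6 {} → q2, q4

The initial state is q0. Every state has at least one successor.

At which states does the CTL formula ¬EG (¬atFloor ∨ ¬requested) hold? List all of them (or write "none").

{q0, q1}

States satisfying ¬atFloor ∨ ¬requested: {q1, q2, q3, q4, q5, q6}.
States satisfying EG (¬atFloor ∨ ¬requested): {q2, q3, q4, q5, q6}.
States satisfying ¬EG (¬atFloor ∨ ¬requested): {q0, q1}.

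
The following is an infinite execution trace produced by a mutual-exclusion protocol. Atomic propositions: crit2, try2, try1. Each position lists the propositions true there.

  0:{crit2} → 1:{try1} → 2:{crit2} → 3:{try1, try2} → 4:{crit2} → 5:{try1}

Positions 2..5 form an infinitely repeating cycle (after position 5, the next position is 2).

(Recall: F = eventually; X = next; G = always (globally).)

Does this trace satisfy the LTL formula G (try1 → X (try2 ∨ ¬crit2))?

try1 → X (try2 ∨ ¬crit2) must hold at every position from 0 onward. It fails at position 1, so G (try1 → X (try2 ∨ ¬crit2)) is false.
Positions where try1 holds: 1, 3, 5.
Check X (try2 ∨ ¬crit2) at each: 1→fails, 3→fails, 5→fails.

Does not hold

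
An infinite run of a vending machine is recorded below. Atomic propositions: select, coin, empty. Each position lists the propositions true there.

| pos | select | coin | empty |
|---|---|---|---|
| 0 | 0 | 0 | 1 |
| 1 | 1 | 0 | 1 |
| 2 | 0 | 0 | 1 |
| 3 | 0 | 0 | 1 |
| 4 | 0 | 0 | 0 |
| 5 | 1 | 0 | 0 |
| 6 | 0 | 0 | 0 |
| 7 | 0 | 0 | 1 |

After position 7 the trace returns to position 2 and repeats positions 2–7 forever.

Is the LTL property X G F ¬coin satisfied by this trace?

Satisfied

The position after 0 is 1; G F ¬coin is true there.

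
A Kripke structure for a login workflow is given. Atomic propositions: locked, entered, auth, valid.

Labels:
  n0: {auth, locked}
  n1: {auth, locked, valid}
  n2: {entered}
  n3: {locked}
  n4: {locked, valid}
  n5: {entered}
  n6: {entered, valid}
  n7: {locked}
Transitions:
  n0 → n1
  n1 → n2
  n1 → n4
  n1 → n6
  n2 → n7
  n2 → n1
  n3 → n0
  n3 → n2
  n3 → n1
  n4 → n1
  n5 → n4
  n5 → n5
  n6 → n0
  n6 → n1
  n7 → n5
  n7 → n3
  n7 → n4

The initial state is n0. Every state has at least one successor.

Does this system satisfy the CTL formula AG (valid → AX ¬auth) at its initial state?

Violated

States satisfying valid → AX ¬auth: {n0, n1, n2, n3, n5, n7}.
States satisfying AG (valid → AX ¬auth): ∅.
n4 is reachable from n0 and violates valid → AX ¬auth, so AG fails at n0.
n0 ∉ Sat(AG (valid → AX ¬auth)).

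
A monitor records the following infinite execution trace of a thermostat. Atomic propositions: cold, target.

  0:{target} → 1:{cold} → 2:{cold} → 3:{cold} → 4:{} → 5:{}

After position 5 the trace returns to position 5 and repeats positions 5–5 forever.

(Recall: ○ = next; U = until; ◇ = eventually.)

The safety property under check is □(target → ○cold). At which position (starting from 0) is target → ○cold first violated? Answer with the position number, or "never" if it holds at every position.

target → ○cold holds at every position 0..5, and those are all the positions the trace ever visits, so the invariant □(target → ○cold) is never violated.

never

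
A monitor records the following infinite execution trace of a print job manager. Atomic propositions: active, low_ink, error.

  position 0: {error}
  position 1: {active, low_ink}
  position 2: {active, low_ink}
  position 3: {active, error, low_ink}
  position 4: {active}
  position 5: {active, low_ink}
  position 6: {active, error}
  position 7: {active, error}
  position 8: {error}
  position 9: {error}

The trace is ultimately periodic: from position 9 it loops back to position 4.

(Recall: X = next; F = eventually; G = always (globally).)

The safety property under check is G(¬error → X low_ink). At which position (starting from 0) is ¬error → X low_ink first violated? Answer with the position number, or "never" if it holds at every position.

Check ¬error → X low_ink at each position in order: 0 ✓, 1 ✓, 2 ✓, 3 ✓, 4 ✓.
At position 5 the labels are {active, low_ink} and the next position 6 has {active, error}, so ¬error → X low_ink is false there. This is the first violation.

5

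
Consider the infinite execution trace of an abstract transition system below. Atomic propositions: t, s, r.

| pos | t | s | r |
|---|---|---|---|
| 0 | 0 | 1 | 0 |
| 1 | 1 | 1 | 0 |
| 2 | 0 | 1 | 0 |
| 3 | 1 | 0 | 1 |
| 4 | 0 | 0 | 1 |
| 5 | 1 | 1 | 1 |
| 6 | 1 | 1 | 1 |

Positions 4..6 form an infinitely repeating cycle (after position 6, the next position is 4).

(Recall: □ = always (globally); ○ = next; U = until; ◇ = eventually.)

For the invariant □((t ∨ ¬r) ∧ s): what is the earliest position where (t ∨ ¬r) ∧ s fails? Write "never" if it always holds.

3

Check (t ∨ ¬r) ∧ s at each position in order: 0 ✓, 1 ✓, 2 ✓.
At position 3 the labels are {r, t}, so (t ∨ ¬r) ∧ s is false there. This is the first violation.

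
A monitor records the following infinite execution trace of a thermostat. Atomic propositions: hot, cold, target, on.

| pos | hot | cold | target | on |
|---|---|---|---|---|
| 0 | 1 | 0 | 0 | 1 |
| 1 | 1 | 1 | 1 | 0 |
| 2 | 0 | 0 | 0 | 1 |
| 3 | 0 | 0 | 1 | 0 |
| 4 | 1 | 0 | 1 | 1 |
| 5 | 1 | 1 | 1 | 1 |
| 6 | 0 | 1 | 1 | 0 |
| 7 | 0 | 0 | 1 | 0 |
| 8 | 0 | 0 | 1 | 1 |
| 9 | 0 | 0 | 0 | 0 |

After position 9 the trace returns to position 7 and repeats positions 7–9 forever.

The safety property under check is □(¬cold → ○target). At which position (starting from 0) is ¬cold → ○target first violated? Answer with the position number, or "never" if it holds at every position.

8

Check ¬cold → ○target at each position in order: 0 ✓, 1 ✓, 2 ✓, 3 ✓, 4 ✓, 5 ✓, 6 ✓, 7 ✓.
At position 8 the labels are {on, target} and the next position 9 has {}, so ¬cold → ○target is false there. This is the first violation.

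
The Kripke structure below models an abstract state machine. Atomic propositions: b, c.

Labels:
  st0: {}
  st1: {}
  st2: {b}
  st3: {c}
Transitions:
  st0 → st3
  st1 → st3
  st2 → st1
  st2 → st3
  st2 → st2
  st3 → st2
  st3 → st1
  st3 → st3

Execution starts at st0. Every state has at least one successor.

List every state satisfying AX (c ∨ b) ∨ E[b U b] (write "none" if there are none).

States satisfying c ∨ b: {st2, st3}.
States satisfying AX (c ∨ b): {st0, st1}.
States satisfying b: {st2}.
States satisfying E[b U b]: {st2}.
States satisfying AX (c ∨ b) ∨ E[b U b]: {st0, st1, st2}.

{st0, st1, st2}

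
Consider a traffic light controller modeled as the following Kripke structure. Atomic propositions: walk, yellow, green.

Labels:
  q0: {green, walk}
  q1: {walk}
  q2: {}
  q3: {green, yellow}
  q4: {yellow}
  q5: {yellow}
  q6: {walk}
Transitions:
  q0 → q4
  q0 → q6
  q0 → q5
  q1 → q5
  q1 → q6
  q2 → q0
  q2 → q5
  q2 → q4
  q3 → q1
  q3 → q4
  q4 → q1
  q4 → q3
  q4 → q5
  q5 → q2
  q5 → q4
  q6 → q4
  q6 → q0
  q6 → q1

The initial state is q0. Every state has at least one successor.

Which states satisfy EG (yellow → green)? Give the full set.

States satisfying yellow → green: {q0, q1, q2, q3, q6}.
States satisfying EG (yellow → green): {q0, q1, q2, q3, q6}.

{q0, q1, q2, q3, q6}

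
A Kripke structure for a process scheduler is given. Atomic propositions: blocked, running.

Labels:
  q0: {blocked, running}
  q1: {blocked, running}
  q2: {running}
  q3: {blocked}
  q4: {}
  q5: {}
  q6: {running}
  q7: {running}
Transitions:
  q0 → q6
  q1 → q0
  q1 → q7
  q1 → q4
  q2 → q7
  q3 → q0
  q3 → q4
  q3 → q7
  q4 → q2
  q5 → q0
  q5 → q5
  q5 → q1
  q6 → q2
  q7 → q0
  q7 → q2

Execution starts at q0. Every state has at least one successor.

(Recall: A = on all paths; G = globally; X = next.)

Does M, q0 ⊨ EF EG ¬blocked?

States satisfying EG ¬blocked: {q2, q4, q5, q6, q7}.
States satisfying EF EG ¬blocked: {q0, q1, q2, q3, q4, q5, q6, q7}.
Some path from q0 reaches a state where EG ¬blocked holds.
q0 ∈ Sat(EF EG ¬blocked).

Holds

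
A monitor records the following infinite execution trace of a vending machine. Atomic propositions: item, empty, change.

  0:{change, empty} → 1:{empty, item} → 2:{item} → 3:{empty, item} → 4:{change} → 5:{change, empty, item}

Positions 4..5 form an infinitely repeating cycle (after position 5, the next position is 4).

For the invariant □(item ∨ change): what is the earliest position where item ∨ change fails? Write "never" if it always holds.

never

item ∨ change holds at every position 0..5, and those are all the positions the trace ever visits, so the invariant □(item ∨ change) is never violated.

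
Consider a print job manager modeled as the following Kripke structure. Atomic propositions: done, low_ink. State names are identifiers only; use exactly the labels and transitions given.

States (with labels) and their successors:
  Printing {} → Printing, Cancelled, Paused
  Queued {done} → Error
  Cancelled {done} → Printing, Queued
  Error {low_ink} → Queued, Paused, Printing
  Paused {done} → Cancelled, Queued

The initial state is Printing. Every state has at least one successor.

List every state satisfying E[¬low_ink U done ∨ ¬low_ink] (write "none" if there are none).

{Printing, Queued, Cancelled, Paused}

States satisfying ¬low_ink: {Printing, Queued, Cancelled, Paused}.
States satisfying done ∨ ¬low_ink: {Printing, Queued, Cancelled, Paused}.
States satisfying E[¬low_ink U done ∨ ¬low_ink]: {Printing, Queued, Cancelled, Paused}.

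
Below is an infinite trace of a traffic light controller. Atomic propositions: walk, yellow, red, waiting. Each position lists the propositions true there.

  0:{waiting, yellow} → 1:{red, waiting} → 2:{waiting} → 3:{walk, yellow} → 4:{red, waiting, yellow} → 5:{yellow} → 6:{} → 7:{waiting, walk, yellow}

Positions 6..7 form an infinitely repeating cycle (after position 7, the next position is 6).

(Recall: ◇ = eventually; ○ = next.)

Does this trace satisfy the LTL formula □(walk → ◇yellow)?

Satisfied

walk → ◇yellow holds at every position 0..7, and those are all positions ever visited, so □(walk → ◇yellow) holds.
Positions where walk holds: 3, 7.
Check ◇yellow at each: 3→ok, 7→ok.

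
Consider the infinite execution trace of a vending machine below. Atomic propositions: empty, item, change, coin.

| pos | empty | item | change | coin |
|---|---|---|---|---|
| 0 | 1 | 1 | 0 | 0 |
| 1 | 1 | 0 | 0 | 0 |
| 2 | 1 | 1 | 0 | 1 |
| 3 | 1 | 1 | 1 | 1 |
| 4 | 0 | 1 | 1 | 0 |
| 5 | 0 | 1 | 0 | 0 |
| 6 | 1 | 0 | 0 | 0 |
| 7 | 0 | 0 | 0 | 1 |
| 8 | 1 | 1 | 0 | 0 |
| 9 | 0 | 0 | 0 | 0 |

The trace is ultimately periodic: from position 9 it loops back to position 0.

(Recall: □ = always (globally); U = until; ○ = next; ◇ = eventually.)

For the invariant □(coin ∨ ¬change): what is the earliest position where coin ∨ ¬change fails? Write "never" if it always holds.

4

Check coin ∨ ¬change at each position in order: 0 ✓, 1 ✓, 2 ✓, 3 ✓.
At position 4 the labels are {change, item}, so coin ∨ ¬change is false there. This is the first violation.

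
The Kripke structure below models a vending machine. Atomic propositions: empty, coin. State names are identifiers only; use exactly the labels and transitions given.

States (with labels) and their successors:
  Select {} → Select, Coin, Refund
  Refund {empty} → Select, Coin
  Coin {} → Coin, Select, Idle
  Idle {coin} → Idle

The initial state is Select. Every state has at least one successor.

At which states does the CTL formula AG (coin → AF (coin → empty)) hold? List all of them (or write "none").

States satisfying coin → AF (coin → empty): {Select, Refund, Coin}.
States satisfying AG (coin → AF (coin → empty)): ∅.

none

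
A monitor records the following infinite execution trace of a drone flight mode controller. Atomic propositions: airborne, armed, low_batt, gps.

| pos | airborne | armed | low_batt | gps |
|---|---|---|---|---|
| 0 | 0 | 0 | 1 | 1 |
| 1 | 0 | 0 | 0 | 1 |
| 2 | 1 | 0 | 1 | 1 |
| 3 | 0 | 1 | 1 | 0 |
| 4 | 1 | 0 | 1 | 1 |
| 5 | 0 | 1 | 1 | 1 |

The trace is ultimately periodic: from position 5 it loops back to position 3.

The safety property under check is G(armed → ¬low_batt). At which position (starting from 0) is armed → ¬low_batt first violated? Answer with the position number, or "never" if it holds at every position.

3

Check armed → ¬low_batt at each position in order: 0 ✓, 1 ✓, 2 ✓.
At position 3 the labels are {armed, low_batt}, so armed → ¬low_batt is false there. This is the first violation.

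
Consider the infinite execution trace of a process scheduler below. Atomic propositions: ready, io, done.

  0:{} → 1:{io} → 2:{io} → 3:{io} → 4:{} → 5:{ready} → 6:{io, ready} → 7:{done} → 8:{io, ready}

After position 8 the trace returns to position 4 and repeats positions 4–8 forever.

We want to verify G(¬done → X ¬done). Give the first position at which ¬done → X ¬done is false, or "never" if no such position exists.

Check ¬done → X ¬done at each position in order: 0 ✓, 1 ✓, 2 ✓, 3 ✓, 4 ✓, 5 ✓.
At position 6 the labels are {io, ready} and the next position 7 has {done}, so ¬done → X ¬done is false there. This is the first violation.

6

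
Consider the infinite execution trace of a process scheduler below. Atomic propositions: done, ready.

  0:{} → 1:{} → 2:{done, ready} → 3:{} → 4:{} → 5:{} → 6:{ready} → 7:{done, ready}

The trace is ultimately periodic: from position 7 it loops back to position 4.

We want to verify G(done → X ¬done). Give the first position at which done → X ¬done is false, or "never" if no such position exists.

done → X ¬done holds at every position 0..7, and those are all the positions the trace ever visits, so the invariant G(done → X ¬done) is never violated.

never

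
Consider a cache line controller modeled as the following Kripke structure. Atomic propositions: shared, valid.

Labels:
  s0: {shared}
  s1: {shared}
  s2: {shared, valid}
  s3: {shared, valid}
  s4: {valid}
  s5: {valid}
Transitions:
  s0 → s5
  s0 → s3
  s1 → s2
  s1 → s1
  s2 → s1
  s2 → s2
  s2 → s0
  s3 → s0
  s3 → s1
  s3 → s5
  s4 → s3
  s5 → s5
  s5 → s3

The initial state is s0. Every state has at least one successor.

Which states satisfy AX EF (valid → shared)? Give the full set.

{s0, s1, s2, s3, s4, s5}

States satisfying EF (valid → shared): {s0, s1, s2, s3, s4, s5}.
States satisfying AX EF (valid → shared): {s0, s1, s2, s3, s4, s5}.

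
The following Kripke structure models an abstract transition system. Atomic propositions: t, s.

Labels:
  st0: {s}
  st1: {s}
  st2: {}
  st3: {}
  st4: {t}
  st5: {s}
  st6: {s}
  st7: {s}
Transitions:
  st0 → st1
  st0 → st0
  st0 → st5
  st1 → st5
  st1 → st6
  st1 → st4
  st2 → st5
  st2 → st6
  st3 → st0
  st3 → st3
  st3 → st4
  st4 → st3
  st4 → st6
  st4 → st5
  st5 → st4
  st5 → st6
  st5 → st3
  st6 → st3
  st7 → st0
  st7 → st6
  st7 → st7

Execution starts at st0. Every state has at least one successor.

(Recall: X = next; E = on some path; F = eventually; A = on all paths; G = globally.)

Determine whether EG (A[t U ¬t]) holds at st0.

States satisfying A[t U ¬t]: {st0, st1, st2, st3, st4, st5, st6, st7}.
States satisfying EG (A[t U ¬t]): {st0, st1, st2, st3, st4, st5, st6, st7}.
st0 ∈ Sat(EG (A[t U ¬t])).

Yes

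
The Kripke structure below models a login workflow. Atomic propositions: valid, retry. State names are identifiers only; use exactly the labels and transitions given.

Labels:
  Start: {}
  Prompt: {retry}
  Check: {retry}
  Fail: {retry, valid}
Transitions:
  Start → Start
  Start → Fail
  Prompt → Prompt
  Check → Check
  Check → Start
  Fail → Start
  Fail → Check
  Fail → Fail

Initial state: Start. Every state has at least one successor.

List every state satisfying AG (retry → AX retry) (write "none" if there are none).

{Prompt}

States satisfying retry → AX retry: {Start, Prompt}.
States satisfying AG (retry → AX retry): {Prompt}.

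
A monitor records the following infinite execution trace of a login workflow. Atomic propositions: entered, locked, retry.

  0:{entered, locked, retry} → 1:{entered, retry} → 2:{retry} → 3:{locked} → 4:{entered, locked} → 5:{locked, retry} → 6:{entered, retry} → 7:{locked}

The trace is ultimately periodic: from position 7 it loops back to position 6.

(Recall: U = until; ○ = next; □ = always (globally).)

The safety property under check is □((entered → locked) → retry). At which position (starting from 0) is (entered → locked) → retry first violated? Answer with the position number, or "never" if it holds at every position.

Check (entered → locked) → retry at each position in order: 0 ✓, 1 ✓, 2 ✓.
At position 3 the labels are {locked}, so (entered → locked) → retry is false there. This is the first violation.

3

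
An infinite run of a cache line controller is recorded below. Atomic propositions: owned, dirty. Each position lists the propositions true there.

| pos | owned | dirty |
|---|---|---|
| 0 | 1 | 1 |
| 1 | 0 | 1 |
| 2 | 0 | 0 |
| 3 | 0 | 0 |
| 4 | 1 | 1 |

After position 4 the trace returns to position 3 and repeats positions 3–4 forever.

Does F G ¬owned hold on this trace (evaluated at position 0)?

Does not hold

G ¬owned is false at every position 0..4, so it never becomes true and F G ¬owned fails.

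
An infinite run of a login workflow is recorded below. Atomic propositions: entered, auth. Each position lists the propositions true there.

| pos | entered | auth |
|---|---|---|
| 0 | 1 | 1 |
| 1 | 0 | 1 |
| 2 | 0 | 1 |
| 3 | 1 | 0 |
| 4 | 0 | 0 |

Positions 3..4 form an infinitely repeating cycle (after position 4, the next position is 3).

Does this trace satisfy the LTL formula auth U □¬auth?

Satisfied

Walking from position 0: □¬auth first holds at position 3, and auth holds at every earlier position along the way, so auth U □¬auth holds.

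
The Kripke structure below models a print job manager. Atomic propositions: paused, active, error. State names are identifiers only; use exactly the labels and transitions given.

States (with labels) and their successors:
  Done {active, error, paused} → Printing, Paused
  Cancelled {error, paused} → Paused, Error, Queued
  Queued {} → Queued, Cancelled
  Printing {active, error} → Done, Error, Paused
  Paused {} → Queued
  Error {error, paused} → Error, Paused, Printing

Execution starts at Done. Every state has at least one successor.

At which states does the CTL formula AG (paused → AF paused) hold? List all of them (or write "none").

States satisfying paused → AF paused: {Done, Cancelled, Queued, Printing, Paused, Error}.
States satisfying AG (paused → AF paused): {Done, Cancelled, Queued, Printing, Paused, Error}.

{Done, Cancelled, Queued, Printing, Paused, Error}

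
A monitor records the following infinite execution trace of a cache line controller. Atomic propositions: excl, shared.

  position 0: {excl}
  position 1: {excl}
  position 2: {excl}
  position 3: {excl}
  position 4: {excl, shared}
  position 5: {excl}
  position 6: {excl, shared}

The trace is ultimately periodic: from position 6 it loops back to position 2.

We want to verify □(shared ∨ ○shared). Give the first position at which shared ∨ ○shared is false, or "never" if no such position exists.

At position 0 the labels are {excl} and the next position 1 has {excl}, so shared ∨ ○shared is false there. This is the first violation.

0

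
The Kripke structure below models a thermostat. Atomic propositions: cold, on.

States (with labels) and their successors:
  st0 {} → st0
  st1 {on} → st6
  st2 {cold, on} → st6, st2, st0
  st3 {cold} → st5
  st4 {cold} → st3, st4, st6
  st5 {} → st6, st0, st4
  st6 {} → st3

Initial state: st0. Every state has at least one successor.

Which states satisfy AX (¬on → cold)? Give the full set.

States satisfying ¬on → cold: {st1, st2, st3, st4}.
States satisfying AX (¬on → cold): {st6}.

{st6}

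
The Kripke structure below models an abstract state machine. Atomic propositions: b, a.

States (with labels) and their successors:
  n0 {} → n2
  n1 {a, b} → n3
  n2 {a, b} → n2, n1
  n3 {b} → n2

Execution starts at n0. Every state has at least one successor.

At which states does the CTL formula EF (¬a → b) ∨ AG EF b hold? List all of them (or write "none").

States satisfying ¬a → b: {n1, n2, n3}.
States satisfying EF (¬a → b): {n0, n1, n2, n3}.
States satisfying EF b: {n0, n1, n2, n3}.
States satisfying AG EF b: {n0, n1, n2, n3}.
States satisfying EF (¬a → b) ∨ AG EF b: {n0, n1, n2, n3}.

{n0, n1, n2, n3}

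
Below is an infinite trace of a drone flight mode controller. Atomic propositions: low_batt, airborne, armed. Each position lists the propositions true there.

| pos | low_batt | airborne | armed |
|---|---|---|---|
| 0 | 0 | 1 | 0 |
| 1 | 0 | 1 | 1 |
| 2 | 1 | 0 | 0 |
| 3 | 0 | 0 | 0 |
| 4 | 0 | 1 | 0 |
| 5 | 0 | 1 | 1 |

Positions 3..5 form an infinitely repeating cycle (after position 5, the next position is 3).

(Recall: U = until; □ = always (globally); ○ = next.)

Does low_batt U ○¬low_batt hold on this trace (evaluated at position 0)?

Walking from position 0: ○¬low_batt first holds at position 0, and low_batt holds at every earlier position along the way, so low_batt U ○¬low_batt holds.

Yes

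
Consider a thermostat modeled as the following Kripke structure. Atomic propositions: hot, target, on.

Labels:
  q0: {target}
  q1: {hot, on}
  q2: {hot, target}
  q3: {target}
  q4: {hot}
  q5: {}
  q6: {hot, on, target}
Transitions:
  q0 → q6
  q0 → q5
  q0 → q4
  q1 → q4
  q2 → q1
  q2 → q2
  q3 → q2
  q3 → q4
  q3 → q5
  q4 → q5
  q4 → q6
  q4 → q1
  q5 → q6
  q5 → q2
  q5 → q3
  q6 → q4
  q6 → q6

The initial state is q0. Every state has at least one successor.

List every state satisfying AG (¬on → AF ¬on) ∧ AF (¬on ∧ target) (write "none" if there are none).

States satisfying ¬on → AF ¬on: {q0, q1, q2, q3, q4, q5, q6}.
States satisfying AG (¬on → AF ¬on): {q0, q1, q2, q3, q4, q5, q6}.
States satisfying ¬on ∧ target: {q0, q2, q3}.
States satisfying AF (¬on ∧ target): {q0, q2, q3}.
States satisfying AG (¬on → AF ¬on) ∧ AF (¬on ∧ target): {q0, q2, q3}.

{q0, q2, q3}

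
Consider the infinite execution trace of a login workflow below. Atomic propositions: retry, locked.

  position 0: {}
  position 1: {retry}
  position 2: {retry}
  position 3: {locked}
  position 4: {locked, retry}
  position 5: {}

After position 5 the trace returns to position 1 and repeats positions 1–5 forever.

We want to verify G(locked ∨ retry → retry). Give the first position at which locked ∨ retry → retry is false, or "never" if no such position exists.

Check locked ∨ retry → retry at each position in order: 0 ✓, 1 ✓, 2 ✓.
At position 3 the labels are {locked}, so locked ∨ retry → retry is false there. This is the first violation.

3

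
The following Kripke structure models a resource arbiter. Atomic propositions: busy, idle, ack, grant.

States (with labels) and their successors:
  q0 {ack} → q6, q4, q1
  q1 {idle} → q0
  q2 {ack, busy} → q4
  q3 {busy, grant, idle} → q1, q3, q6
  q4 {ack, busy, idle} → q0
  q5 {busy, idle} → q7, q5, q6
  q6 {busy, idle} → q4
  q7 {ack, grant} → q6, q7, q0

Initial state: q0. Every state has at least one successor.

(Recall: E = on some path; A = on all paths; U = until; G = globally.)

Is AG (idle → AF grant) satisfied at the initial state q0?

States satisfying idle → AF grant: {q0, q2, q3, q7}.
States satisfying AG (idle → AF grant): ∅.
q1 is reachable from q0 and violates idle → AF grant, so AG fails at q0.
q0 ∉ Sat(AG (idle → AF grant)).

Violated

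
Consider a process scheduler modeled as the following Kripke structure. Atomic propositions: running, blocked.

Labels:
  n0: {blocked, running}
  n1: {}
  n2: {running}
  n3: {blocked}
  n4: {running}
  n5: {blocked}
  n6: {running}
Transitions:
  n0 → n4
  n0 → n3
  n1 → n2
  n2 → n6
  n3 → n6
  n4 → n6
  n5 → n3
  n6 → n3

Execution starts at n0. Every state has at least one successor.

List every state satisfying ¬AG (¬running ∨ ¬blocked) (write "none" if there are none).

States satisfying ¬running ∨ ¬blocked: {n1, n2, n3, n4, n5, n6}.
States satisfying AG (¬running ∨ ¬blocked): {n1, n2, n3, n4, n5, n6}.
States satisfying ¬AG (¬running ∨ ¬blocked): {n0}.

{n0}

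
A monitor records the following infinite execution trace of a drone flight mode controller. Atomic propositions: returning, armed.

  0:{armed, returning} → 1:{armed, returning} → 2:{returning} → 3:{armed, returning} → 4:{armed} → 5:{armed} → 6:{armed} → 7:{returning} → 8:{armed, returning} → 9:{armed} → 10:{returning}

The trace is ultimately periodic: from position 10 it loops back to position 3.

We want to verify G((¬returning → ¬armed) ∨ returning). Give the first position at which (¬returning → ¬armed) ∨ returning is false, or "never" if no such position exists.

4

Check (¬returning → ¬armed) ∨ returning at each position in order: 0 ✓, 1 ✓, 2 ✓, 3 ✓.
At position 4 the labels are {armed}, so (¬returning → ¬armed) ∨ returning is false there. This is the first violation.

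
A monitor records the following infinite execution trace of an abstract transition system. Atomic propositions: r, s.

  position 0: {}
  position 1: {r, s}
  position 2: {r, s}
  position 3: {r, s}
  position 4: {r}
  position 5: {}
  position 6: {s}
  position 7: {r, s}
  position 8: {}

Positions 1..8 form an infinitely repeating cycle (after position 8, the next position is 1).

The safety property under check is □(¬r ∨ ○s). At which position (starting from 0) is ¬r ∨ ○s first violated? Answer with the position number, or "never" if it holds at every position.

3

Check ¬r ∨ ○s at each position in order: 0 ✓, 1 ✓, 2 ✓.
At position 3 the labels are {r, s} and the next position 4 has {r}, so ¬r ∨ ○s is false there. This is the first violation.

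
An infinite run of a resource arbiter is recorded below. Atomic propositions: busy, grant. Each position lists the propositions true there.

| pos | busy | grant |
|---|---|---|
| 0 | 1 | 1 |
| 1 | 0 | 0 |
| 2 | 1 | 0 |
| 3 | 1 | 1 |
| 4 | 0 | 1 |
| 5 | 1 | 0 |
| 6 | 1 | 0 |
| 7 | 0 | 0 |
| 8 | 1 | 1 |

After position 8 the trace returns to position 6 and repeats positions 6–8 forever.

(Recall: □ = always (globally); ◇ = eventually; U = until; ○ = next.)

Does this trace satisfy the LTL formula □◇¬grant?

Satisfied

◇¬grant holds at every position 0..8, and those are all positions ever visited, so □◇¬grant holds.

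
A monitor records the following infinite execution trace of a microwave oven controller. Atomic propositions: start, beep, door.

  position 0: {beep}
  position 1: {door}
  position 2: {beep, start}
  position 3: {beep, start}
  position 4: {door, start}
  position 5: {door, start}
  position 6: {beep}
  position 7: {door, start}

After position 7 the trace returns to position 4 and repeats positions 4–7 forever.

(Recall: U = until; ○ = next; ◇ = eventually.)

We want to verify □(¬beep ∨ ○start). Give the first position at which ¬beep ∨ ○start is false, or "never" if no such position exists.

At position 0 the labels are {beep} and the next position 1 has {door}, so ¬beep ∨ ○start is false there. This is the first violation.

0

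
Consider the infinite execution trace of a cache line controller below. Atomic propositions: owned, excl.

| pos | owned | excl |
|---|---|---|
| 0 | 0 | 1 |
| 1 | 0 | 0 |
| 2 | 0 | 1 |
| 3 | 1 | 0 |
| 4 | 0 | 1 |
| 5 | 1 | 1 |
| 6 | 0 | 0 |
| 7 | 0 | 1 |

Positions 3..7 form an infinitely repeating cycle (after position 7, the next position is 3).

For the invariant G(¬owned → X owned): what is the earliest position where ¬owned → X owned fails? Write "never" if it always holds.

At position 0 the labels are {excl} and the next position 1 has {}, so ¬owned → X owned is false there. This is the first violation.

0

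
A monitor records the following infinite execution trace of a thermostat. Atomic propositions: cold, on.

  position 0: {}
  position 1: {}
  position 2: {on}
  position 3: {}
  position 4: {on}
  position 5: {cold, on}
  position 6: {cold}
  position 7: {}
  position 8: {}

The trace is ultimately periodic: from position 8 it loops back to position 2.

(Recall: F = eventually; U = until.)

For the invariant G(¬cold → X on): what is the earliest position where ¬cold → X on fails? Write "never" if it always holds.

At position 0 the labels are {} and the next position 1 has {}, so ¬cold → X on is false there. This is the first violation.

0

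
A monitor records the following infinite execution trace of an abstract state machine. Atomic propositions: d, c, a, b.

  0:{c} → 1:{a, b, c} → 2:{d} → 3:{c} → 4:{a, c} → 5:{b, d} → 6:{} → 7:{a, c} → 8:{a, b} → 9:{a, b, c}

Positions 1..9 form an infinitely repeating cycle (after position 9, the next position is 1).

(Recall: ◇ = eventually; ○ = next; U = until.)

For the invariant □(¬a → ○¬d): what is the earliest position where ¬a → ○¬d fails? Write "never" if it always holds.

never

¬a → ○¬d holds at every position 0..9, and those are all the positions the trace ever visits, so the invariant □(¬a → ○¬d) is never violated.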